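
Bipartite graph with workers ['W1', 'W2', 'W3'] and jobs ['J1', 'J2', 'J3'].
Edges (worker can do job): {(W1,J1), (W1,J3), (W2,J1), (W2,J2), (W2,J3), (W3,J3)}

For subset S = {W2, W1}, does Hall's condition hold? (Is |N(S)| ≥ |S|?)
Yes: |N(S)| = 3, |S| = 2

Subset S = {W2, W1}
Neighbors N(S) = {J1, J2, J3}

|N(S)| = 3, |S| = 2
Hall's condition: |N(S)| ≥ |S| is satisfied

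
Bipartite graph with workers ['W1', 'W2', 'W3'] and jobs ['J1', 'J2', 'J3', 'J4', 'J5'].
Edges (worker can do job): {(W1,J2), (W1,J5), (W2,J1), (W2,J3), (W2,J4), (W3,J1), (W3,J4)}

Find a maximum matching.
Matching: {(W1,J5), (W2,J3), (W3,J1)}

Maximum matching (size 3):
  W1 → J5
  W2 → J3
  W3 → J1

Each worker is assigned to at most one job, and each job to at most one worker.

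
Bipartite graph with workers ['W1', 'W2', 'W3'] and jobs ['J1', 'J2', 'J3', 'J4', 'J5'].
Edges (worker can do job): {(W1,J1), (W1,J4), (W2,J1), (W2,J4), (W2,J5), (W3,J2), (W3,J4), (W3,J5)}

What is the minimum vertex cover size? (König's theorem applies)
Minimum vertex cover size = 3

By König's theorem: in bipartite graphs,
min vertex cover = max matching = 3

Maximum matching has size 3, so minimum vertex cover also has size 3.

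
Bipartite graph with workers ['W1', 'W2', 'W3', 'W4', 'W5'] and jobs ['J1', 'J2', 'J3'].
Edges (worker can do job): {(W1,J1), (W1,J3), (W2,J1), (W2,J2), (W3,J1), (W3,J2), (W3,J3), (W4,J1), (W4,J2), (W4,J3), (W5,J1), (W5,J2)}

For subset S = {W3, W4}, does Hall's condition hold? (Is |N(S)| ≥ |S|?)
Yes: |N(S)| = 3, |S| = 2

Subset S = {W3, W4}
Neighbors N(S) = {J1, J2, J3}

|N(S)| = 3, |S| = 2
Hall's condition: |N(S)| ≥ |S| is satisfied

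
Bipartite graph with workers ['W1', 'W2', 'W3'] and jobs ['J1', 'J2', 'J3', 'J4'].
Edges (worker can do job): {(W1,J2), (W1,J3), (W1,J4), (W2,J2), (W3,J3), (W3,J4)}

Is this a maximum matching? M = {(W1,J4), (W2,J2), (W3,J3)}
Yes, size 3 is maximum

Proposed matching has size 3.
Maximum matching size for this graph: 3.

This is a maximum matching.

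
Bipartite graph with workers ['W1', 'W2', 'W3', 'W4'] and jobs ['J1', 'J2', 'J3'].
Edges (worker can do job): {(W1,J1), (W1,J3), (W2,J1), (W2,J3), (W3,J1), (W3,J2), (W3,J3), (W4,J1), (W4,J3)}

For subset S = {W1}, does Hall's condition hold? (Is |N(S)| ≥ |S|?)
Yes: |N(S)| = 2, |S| = 1

Subset S = {W1}
Neighbors N(S) = {J1, J3}

|N(S)| = 2, |S| = 1
Hall's condition: |N(S)| ≥ |S| is satisfied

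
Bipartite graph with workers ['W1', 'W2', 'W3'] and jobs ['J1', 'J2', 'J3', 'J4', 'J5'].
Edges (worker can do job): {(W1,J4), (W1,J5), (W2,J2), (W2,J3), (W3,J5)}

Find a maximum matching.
Matching: {(W1,J4), (W2,J2), (W3,J5)}

Maximum matching (size 3):
  W1 → J4
  W2 → J2
  W3 → J5

Each worker is assigned to at most one job, and each job to at most one worker.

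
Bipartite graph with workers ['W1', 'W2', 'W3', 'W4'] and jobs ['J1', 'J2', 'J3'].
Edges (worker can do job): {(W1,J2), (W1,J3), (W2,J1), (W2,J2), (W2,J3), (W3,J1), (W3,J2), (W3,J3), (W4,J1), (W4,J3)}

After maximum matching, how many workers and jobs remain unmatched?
Unmatched: 1 workers, 0 jobs

Maximum matching size: 3
Workers: 4 total, 3 matched, 1 unmatched
Jobs: 3 total, 3 matched, 0 unmatched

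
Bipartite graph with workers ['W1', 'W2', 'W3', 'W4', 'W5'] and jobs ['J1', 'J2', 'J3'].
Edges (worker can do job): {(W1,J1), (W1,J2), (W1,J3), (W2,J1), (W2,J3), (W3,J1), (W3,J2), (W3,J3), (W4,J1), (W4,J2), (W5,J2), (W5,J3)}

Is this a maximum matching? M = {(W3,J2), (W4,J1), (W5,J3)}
Yes, size 3 is maximum

Proposed matching has size 3.
Maximum matching size for this graph: 3.

This is a maximum matching.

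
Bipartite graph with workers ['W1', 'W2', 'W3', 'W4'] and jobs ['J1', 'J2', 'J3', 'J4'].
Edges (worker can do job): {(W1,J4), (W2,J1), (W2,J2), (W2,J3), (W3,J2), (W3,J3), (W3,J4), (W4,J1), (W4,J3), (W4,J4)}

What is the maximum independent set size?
Maximum independent set = 4

By König's theorem:
- Min vertex cover = Max matching = 4
- Max independent set = Total vertices - Min vertex cover
- Max independent set = 8 - 4 = 4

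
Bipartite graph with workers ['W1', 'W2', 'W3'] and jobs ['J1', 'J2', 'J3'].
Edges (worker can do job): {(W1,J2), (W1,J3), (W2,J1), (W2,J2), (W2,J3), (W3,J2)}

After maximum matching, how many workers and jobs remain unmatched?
Unmatched: 0 workers, 0 jobs

Maximum matching size: 3
Workers: 3 total, 3 matched, 0 unmatched
Jobs: 3 total, 3 matched, 0 unmatched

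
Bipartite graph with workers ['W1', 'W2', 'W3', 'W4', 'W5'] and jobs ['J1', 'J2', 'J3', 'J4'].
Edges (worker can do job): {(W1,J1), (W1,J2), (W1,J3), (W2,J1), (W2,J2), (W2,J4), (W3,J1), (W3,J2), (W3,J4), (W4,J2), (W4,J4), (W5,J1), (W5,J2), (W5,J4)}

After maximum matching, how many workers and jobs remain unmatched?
Unmatched: 1 workers, 0 jobs

Maximum matching size: 4
Workers: 5 total, 4 matched, 1 unmatched
Jobs: 4 total, 4 matched, 0 unmatched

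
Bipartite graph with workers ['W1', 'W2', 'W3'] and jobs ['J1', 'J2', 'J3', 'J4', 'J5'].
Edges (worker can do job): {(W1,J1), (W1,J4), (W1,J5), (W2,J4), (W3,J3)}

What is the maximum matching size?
Maximum matching size = 3

Maximum matching: {(W1,J1), (W2,J4), (W3,J3)}
Size: 3

This assigns 3 workers to 3 distinct jobs.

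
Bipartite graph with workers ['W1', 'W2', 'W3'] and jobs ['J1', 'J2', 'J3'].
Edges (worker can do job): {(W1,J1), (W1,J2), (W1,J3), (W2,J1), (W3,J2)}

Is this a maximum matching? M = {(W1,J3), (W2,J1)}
No, size 2 is not maximum

Proposed matching has size 2.
Maximum matching size for this graph: 3.

This is NOT maximum - can be improved to size 3.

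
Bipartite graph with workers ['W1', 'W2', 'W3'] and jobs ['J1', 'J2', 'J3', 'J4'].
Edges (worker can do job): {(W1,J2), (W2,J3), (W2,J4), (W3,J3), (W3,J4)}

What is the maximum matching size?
Maximum matching size = 3

Maximum matching: {(W1,J2), (W2,J3), (W3,J4)}
Size: 3

This assigns 3 workers to 3 distinct jobs.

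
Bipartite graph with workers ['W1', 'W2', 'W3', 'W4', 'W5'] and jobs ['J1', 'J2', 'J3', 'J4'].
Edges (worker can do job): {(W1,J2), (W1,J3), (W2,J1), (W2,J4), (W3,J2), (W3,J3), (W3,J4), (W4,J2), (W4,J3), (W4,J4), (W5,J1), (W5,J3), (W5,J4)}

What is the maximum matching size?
Maximum matching size = 4

Maximum matching: {(W1,J2), (W3,J3), (W4,J4), (W5,J1)}
Size: 4

This assigns 4 workers to 4 distinct jobs.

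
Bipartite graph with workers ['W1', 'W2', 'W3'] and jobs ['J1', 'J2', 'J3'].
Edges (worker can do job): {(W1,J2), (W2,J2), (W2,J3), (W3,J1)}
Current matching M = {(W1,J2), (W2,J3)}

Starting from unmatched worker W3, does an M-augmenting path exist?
Yes: W3 → J1

An M-augmenting path alternates non-matching / matching edges, starting and ending at unmatched vertices.
Path: W3 → J1
(J1 is unmatched in M, so the path is augmenting.)
Flipping edges along this path would increase |M| from 2 to 3.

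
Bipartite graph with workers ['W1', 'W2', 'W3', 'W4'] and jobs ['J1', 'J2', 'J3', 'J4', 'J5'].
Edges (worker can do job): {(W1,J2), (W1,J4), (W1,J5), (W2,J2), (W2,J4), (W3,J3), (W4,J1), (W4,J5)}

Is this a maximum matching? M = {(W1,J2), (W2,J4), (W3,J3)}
No, size 3 is not maximum

Proposed matching has size 3.
Maximum matching size for this graph: 4.

This is NOT maximum - can be improved to size 4.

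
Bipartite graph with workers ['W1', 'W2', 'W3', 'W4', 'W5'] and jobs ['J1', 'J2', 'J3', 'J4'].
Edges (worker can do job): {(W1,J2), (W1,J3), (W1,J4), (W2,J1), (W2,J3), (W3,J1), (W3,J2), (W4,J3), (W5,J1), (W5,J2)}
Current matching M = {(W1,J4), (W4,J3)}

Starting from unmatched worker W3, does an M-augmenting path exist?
Yes: W3 → J1

An M-augmenting path alternates non-matching / matching edges, starting and ending at unmatched vertices.
Path: W3 → J1
(J1 is unmatched in M, so the path is augmenting.)
Flipping edges along this path would increase |M| from 2 to 3.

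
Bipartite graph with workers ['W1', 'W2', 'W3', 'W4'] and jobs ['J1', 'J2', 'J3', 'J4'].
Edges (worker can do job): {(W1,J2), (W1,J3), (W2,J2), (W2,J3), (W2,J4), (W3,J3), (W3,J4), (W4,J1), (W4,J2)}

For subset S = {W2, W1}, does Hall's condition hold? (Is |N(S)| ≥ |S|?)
Yes: |N(S)| = 3, |S| = 2

Subset S = {W2, W1}
Neighbors N(S) = {J2, J3, J4}

|N(S)| = 3, |S| = 2
Hall's condition: |N(S)| ≥ |S| is satisfied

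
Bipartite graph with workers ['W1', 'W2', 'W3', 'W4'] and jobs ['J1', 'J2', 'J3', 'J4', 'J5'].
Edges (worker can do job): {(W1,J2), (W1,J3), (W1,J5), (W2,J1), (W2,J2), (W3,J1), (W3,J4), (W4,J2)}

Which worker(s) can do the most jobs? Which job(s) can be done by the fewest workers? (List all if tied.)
Most versatile: W1 (3 jobs); Least covered: J3, J4, J5 (1 workers)

Worker degrees (jobs they can do): W1:3, W2:2, W3:2, W4:1
Job degrees (workers who can do it): J1:2, J2:3, J3:1, J4:1, J5:1

Maximum worker degree is 3, achieved by: W1
Minimum job degree is 1, achieved by: J3, J4, J5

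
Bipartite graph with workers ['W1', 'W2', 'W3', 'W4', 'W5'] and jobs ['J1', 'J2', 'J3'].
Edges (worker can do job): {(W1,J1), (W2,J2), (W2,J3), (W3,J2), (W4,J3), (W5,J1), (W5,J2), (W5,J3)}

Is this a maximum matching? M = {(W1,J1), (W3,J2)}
No, size 2 is not maximum

Proposed matching has size 2.
Maximum matching size for this graph: 3.

This is NOT maximum - can be improved to size 3.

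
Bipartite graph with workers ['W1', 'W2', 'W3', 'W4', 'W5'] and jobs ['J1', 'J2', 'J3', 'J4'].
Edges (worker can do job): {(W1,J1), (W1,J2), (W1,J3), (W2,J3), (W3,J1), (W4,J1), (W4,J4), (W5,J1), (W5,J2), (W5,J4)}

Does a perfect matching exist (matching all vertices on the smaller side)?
Yes, perfect matching exists (size 4)

Perfect matching: {(W1,J3), (W3,J1), (W4,J4), (W5,J2)}
All 4 vertices on the smaller side are matched.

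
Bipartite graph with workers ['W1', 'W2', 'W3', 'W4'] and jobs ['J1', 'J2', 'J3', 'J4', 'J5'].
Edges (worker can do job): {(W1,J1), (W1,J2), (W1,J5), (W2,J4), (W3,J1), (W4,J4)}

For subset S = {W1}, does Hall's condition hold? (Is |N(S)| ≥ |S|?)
Yes: |N(S)| = 3, |S| = 1

Subset S = {W1}
Neighbors N(S) = {J1, J2, J5}

|N(S)| = 3, |S| = 1
Hall's condition: |N(S)| ≥ |S| is satisfied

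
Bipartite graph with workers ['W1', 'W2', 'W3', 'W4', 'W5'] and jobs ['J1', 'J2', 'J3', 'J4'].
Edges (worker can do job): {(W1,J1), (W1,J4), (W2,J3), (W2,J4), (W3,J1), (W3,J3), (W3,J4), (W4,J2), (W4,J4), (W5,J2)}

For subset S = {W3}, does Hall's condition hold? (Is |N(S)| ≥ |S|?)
Yes: |N(S)| = 3, |S| = 1

Subset S = {W3}
Neighbors N(S) = {J1, J3, J4}

|N(S)| = 3, |S| = 1
Hall's condition: |N(S)| ≥ |S| is satisfied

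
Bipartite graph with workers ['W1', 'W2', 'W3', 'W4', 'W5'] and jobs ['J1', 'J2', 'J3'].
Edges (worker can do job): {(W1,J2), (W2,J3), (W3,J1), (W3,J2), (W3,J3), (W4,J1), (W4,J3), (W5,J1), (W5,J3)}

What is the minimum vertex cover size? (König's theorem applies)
Minimum vertex cover size = 3

By König's theorem: in bipartite graphs,
min vertex cover = max matching = 3

Maximum matching has size 3, so minimum vertex cover also has size 3.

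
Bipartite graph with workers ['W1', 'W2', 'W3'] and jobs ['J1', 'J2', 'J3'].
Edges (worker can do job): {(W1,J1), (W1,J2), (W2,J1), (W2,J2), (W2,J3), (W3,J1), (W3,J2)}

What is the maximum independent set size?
Maximum independent set = 3

By König's theorem:
- Min vertex cover = Max matching = 3
- Max independent set = Total vertices - Min vertex cover
- Max independent set = 6 - 3 = 3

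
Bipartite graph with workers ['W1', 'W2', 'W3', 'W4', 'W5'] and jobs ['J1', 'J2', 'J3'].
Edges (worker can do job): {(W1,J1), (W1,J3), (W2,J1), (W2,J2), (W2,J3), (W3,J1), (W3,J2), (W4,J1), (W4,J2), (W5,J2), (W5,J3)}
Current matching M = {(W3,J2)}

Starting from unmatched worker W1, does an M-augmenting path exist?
Yes: W1 → J1

An M-augmenting path alternates non-matching / matching edges, starting and ending at unmatched vertices.
Path: W1 → J1
(J1 is unmatched in M, so the path is augmenting.)
Flipping edges along this path would increase |M| from 1 to 2.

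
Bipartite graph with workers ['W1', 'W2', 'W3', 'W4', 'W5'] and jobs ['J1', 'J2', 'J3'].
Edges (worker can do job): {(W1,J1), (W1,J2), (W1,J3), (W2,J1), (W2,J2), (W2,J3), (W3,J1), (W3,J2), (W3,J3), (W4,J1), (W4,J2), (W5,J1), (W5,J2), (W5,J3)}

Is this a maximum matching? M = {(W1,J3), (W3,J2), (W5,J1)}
Yes, size 3 is maximum

Proposed matching has size 3.
Maximum matching size for this graph: 3.

This is a maximum matching.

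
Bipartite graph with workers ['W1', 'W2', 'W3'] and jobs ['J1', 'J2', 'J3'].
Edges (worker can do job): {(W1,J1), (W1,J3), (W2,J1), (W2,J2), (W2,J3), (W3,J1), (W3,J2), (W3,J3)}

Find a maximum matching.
Matching: {(W1,J1), (W2,J2), (W3,J3)}

Maximum matching (size 3):
  W1 → J1
  W2 → J2
  W3 → J3

Each worker is assigned to at most one job, and each job to at most one worker.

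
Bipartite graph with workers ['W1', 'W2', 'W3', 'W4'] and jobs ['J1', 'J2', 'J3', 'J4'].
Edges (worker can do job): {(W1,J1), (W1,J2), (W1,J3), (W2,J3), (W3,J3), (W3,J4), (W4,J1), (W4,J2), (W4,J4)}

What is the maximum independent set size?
Maximum independent set = 4

By König's theorem:
- Min vertex cover = Max matching = 4
- Max independent set = Total vertices - Min vertex cover
- Max independent set = 8 - 4 = 4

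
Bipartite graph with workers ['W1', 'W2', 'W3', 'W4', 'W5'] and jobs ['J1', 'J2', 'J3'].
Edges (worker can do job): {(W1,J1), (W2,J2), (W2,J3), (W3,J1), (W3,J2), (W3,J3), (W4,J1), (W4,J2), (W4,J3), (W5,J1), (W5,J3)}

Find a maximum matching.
Matching: {(W3,J3), (W4,J2), (W5,J1)}

Maximum matching (size 3):
  W3 → J3
  W4 → J2
  W5 → J1

Each worker is assigned to at most one job, and each job to at most one worker.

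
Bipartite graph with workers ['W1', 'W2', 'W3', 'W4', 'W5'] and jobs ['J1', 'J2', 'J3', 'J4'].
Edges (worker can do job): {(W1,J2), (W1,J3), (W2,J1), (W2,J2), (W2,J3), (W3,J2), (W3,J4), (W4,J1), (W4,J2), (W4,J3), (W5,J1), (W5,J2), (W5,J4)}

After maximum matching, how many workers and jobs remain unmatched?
Unmatched: 1 workers, 0 jobs

Maximum matching size: 4
Workers: 5 total, 4 matched, 1 unmatched
Jobs: 4 total, 4 matched, 0 unmatched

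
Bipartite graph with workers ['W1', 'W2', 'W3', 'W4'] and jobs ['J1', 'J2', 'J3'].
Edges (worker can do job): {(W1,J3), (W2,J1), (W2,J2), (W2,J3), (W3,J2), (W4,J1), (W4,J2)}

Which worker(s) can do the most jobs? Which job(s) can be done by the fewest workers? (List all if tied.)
Most versatile: W2 (3 jobs); Least covered: J1, J3 (2 workers)

Worker degrees (jobs they can do): W1:1, W2:3, W3:1, W4:2
Job degrees (workers who can do it): J1:2, J2:3, J3:2

Maximum worker degree is 3, achieved by: W2
Minimum job degree is 2, achieved by: J1, J3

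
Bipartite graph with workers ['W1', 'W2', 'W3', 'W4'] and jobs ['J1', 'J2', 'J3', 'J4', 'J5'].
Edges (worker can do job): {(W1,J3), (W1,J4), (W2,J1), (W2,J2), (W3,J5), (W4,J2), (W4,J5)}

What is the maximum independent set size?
Maximum independent set = 5

By König's theorem:
- Min vertex cover = Max matching = 4
- Max independent set = Total vertices - Min vertex cover
- Max independent set = 9 - 4 = 5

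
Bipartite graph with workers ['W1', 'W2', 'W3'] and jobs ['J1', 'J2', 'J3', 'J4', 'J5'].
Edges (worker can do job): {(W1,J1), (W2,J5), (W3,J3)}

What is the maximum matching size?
Maximum matching size = 3

Maximum matching: {(W1,J1), (W2,J5), (W3,J3)}
Size: 3

This assigns 3 workers to 3 distinct jobs.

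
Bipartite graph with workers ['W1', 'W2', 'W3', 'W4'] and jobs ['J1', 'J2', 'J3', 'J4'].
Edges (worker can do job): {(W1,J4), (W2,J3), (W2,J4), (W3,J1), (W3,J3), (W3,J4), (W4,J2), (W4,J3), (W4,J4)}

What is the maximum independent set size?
Maximum independent set = 4

By König's theorem:
- Min vertex cover = Max matching = 4
- Max independent set = Total vertices - Min vertex cover
- Max independent set = 8 - 4 = 4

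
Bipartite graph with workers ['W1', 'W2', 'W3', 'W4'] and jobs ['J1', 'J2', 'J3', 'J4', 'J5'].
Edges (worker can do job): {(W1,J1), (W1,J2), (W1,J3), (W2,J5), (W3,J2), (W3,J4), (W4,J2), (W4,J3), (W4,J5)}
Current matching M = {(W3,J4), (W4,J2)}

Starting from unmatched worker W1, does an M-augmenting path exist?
Yes: W1 → J2 → W4 → J3

An M-augmenting path alternates non-matching / matching edges, starting and ending at unmatched vertices.
Path: W1 → J2 → W4 → J3
(J3 is unmatched in M, so the path is augmenting.)
Flipping edges along this path would increase |M| from 2 to 3.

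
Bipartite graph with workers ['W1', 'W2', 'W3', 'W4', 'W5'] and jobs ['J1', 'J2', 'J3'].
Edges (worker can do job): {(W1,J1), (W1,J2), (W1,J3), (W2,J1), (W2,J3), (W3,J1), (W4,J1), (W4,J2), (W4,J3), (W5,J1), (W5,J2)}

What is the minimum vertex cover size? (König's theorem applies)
Minimum vertex cover size = 3

By König's theorem: in bipartite graphs,
min vertex cover = max matching = 3

Maximum matching has size 3, so minimum vertex cover also has size 3.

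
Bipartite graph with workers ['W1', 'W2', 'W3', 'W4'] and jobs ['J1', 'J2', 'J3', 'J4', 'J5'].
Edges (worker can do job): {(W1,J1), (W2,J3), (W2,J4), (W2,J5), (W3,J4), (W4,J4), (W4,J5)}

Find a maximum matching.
Matching: {(W1,J1), (W2,J3), (W3,J4), (W4,J5)}

Maximum matching (size 4):
  W1 → J1
  W2 → J3
  W3 → J4
  W4 → J5

Each worker is assigned to at most one job, and each job to at most one worker.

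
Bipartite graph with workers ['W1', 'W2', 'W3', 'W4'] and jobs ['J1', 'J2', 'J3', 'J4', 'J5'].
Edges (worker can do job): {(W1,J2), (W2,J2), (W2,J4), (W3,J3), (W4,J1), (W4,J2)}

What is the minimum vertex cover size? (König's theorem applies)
Minimum vertex cover size = 4

By König's theorem: in bipartite graphs,
min vertex cover = max matching = 4

Maximum matching has size 4, so minimum vertex cover also has size 4.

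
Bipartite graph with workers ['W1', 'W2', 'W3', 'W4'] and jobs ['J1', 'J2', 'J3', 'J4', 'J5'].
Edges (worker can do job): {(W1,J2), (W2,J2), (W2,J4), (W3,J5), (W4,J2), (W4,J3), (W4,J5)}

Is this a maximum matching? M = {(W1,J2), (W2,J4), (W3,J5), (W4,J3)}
Yes, size 4 is maximum

Proposed matching has size 4.
Maximum matching size for this graph: 4.

This is a maximum matching.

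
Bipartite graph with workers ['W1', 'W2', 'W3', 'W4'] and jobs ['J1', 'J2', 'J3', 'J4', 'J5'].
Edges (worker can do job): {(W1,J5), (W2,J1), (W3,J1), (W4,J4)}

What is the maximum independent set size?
Maximum independent set = 6

By König's theorem:
- Min vertex cover = Max matching = 3
- Max independent set = Total vertices - Min vertex cover
- Max independent set = 9 - 3 = 6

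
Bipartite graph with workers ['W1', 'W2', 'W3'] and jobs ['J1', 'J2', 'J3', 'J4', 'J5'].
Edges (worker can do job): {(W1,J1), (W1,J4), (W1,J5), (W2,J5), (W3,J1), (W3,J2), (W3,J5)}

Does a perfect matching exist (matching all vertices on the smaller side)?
Yes, perfect matching exists (size 3)

Perfect matching: {(W1,J1), (W2,J5), (W3,J2)}
All 3 vertices on the smaller side are matched.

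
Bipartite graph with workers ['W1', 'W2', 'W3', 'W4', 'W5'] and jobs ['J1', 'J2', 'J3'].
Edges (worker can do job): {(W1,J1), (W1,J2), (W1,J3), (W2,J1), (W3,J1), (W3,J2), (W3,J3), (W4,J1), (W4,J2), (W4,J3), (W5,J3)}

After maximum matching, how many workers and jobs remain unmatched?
Unmatched: 2 workers, 0 jobs

Maximum matching size: 3
Workers: 5 total, 3 matched, 2 unmatched
Jobs: 3 total, 3 matched, 0 unmatched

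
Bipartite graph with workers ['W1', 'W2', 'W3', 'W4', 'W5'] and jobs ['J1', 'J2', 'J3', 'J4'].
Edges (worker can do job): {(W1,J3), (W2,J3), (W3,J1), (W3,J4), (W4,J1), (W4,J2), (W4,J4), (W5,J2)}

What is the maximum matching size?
Maximum matching size = 4

Maximum matching: {(W1,J3), (W3,J1), (W4,J4), (W5,J2)}
Size: 4

This assigns 4 workers to 4 distinct jobs.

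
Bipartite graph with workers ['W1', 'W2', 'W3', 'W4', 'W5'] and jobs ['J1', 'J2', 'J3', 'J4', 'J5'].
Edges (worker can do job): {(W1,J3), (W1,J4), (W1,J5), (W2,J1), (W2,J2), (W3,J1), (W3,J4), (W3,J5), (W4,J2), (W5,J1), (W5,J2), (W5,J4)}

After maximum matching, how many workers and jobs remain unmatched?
Unmatched: 0 workers, 0 jobs

Maximum matching size: 5
Workers: 5 total, 5 matched, 0 unmatched
Jobs: 5 total, 5 matched, 0 unmatched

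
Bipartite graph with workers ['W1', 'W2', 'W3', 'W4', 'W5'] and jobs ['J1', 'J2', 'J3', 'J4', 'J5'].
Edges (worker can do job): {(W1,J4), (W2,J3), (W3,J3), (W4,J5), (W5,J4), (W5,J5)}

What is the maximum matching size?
Maximum matching size = 3

Maximum matching: {(W1,J4), (W3,J3), (W5,J5)}
Size: 3

This assigns 3 workers to 3 distinct jobs.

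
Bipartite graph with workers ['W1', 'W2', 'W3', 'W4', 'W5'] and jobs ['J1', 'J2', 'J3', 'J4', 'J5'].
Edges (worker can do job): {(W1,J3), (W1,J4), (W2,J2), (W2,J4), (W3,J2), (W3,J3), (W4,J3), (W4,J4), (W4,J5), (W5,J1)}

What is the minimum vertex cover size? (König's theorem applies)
Minimum vertex cover size = 5

By König's theorem: in bipartite graphs,
min vertex cover = max matching = 5

Maximum matching has size 5, so minimum vertex cover also has size 5.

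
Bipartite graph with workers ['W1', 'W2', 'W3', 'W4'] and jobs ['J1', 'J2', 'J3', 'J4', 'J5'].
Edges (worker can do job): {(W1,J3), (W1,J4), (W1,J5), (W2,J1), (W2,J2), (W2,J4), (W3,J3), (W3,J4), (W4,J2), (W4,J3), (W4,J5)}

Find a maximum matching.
Matching: {(W1,J4), (W2,J1), (W3,J3), (W4,J2)}

Maximum matching (size 4):
  W1 → J4
  W2 → J1
  W3 → J3
  W4 → J2

Each worker is assigned to at most one job, and each job to at most one worker.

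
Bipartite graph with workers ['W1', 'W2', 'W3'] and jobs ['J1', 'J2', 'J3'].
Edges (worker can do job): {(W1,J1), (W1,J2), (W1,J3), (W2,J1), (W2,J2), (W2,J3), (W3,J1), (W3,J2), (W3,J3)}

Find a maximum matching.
Matching: {(W1,J1), (W2,J3), (W3,J2)}

Maximum matching (size 3):
  W1 → J1
  W2 → J3
  W3 → J2

Each worker is assigned to at most one job, and each job to at most one worker.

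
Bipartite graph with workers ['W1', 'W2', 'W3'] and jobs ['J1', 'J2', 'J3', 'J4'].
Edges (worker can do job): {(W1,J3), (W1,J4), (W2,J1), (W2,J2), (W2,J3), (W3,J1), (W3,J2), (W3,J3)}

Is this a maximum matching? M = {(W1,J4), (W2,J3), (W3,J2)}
Yes, size 3 is maximum

Proposed matching has size 3.
Maximum matching size for this graph: 3.

This is a maximum matching.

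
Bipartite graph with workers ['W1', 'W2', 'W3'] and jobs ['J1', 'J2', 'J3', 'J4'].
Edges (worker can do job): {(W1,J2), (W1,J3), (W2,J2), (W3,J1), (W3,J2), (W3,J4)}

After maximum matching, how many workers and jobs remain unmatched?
Unmatched: 0 workers, 1 jobs

Maximum matching size: 3
Workers: 3 total, 3 matched, 0 unmatched
Jobs: 4 total, 3 matched, 1 unmatched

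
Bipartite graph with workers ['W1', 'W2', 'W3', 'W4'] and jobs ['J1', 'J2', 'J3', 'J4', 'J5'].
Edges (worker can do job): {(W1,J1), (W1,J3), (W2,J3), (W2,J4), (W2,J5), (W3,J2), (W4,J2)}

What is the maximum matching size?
Maximum matching size = 3

Maximum matching: {(W1,J3), (W2,J4), (W4,J2)}
Size: 3

This assigns 3 workers to 3 distinct jobs.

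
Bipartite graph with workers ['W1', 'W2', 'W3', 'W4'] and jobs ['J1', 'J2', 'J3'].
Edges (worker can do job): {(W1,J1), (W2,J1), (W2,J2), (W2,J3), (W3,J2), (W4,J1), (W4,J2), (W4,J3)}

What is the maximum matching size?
Maximum matching size = 3

Maximum matching: {(W1,J1), (W3,J2), (W4,J3)}
Size: 3

This assigns 3 workers to 3 distinct jobs.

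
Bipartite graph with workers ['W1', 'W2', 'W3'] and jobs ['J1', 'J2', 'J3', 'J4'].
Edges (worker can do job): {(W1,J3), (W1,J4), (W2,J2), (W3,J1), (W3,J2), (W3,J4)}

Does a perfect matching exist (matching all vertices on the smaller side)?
Yes, perfect matching exists (size 3)

Perfect matching: {(W1,J3), (W2,J2), (W3,J4)}
All 3 vertices on the smaller side are matched.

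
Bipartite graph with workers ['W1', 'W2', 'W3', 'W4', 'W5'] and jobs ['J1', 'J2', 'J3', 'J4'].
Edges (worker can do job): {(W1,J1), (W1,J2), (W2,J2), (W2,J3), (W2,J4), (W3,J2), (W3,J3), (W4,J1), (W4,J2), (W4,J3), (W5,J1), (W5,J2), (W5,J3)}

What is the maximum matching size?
Maximum matching size = 4

Maximum matching: {(W2,J4), (W3,J2), (W4,J1), (W5,J3)}
Size: 4

This assigns 4 workers to 4 distinct jobs.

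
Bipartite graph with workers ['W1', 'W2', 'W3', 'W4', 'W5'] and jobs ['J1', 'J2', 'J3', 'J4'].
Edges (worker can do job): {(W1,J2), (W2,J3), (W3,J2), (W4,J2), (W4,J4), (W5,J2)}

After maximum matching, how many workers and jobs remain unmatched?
Unmatched: 2 workers, 1 jobs

Maximum matching size: 3
Workers: 5 total, 3 matched, 2 unmatched
Jobs: 4 total, 3 matched, 1 unmatched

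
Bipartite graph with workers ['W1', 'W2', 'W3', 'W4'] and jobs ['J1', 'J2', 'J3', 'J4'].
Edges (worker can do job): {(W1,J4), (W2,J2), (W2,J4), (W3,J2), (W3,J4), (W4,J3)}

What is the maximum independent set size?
Maximum independent set = 5

By König's theorem:
- Min vertex cover = Max matching = 3
- Max independent set = Total vertices - Min vertex cover
- Max independent set = 8 - 3 = 5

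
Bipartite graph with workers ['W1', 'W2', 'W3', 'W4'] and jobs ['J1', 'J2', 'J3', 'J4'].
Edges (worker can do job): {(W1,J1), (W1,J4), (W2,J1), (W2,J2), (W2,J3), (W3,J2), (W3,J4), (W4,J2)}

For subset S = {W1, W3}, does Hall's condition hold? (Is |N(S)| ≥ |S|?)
Yes: |N(S)| = 3, |S| = 2

Subset S = {W1, W3}
Neighbors N(S) = {J1, J2, J4}

|N(S)| = 3, |S| = 2
Hall's condition: |N(S)| ≥ |S| is satisfied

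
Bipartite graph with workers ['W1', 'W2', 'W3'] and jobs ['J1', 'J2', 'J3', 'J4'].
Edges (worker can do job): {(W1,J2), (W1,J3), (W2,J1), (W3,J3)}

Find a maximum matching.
Matching: {(W1,J2), (W2,J1), (W3,J3)}

Maximum matching (size 3):
  W1 → J2
  W2 → J1
  W3 → J3

Each worker is assigned to at most one job, and each job to at most one worker.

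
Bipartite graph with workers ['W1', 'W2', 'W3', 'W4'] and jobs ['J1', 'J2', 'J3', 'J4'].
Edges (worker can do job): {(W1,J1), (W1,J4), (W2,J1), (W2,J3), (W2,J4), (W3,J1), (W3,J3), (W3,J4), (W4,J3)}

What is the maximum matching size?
Maximum matching size = 3

Maximum matching: {(W1,J4), (W3,J1), (W4,J3)}
Size: 3

This assigns 3 workers to 3 distinct jobs.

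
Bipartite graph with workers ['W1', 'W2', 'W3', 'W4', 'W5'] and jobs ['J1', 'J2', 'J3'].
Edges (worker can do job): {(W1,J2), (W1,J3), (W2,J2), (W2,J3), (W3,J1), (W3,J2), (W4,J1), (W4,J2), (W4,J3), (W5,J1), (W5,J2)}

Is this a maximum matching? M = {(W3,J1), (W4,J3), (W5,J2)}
Yes, size 3 is maximum

Proposed matching has size 3.
Maximum matching size for this graph: 3.

This is a maximum matching.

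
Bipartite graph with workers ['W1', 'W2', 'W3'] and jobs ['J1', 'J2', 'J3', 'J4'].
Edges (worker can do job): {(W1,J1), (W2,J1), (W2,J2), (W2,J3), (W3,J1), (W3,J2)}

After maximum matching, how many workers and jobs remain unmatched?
Unmatched: 0 workers, 1 jobs

Maximum matching size: 3
Workers: 3 total, 3 matched, 0 unmatched
Jobs: 4 total, 3 matched, 1 unmatched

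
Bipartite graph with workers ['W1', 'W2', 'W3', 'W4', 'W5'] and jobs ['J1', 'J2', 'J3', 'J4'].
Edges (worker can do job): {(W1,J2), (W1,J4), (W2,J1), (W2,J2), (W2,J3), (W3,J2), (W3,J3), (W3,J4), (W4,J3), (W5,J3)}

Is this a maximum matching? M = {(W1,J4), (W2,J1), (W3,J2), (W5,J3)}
Yes, size 4 is maximum

Proposed matching has size 4.
Maximum matching size for this graph: 4.

This is a maximum matching.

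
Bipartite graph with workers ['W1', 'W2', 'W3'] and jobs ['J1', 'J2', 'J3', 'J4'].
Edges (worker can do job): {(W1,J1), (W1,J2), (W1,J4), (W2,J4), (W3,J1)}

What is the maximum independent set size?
Maximum independent set = 4

By König's theorem:
- Min vertex cover = Max matching = 3
- Max independent set = Total vertices - Min vertex cover
- Max independent set = 7 - 3 = 4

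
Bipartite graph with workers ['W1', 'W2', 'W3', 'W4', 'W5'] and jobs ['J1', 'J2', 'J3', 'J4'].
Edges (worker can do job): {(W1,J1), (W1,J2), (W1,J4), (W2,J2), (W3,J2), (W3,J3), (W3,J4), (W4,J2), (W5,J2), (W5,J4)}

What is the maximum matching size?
Maximum matching size = 4

Maximum matching: {(W1,J1), (W3,J3), (W4,J2), (W5,J4)}
Size: 4

This assigns 4 workers to 4 distinct jobs.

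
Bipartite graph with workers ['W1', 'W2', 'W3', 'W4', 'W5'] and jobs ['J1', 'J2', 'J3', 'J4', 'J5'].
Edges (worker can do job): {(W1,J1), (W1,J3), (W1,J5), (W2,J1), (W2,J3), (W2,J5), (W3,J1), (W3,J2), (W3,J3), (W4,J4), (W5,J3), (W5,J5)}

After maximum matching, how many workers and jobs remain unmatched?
Unmatched: 0 workers, 0 jobs

Maximum matching size: 5
Workers: 5 total, 5 matched, 0 unmatched
Jobs: 5 total, 5 matched, 0 unmatched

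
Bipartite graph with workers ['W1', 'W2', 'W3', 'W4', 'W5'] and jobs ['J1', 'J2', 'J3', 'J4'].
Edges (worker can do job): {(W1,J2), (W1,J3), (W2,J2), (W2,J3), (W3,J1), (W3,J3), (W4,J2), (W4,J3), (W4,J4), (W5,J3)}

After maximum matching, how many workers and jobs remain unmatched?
Unmatched: 1 workers, 0 jobs

Maximum matching size: 4
Workers: 5 total, 4 matched, 1 unmatched
Jobs: 4 total, 4 matched, 0 unmatched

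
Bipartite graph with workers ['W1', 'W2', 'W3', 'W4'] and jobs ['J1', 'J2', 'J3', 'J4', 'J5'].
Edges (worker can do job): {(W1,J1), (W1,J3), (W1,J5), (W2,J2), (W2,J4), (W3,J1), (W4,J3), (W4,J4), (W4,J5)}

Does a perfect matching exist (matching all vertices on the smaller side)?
Yes, perfect matching exists (size 4)

Perfect matching: {(W1,J3), (W2,J2), (W3,J1), (W4,J5)}
All 4 vertices on the smaller side are matched.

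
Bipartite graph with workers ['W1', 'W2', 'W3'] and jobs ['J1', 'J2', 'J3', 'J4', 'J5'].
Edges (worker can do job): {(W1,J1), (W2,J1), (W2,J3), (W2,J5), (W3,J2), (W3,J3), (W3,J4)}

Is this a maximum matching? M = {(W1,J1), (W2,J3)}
No, size 2 is not maximum

Proposed matching has size 2.
Maximum matching size for this graph: 3.

This is NOT maximum - can be improved to size 3.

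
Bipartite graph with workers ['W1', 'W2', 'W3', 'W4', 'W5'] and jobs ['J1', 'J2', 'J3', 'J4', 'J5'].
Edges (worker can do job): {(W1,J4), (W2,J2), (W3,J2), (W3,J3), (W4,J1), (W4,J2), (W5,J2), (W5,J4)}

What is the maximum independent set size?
Maximum independent set = 6

By König's theorem:
- Min vertex cover = Max matching = 4
- Max independent set = Total vertices - Min vertex cover
- Max independent set = 10 - 4 = 6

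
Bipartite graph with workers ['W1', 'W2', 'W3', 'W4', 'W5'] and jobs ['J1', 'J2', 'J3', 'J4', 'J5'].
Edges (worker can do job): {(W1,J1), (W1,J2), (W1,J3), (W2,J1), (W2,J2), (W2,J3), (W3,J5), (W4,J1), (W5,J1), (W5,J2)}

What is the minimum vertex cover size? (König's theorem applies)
Minimum vertex cover size = 4

By König's theorem: in bipartite graphs,
min vertex cover = max matching = 4

Maximum matching has size 4, so minimum vertex cover also has size 4.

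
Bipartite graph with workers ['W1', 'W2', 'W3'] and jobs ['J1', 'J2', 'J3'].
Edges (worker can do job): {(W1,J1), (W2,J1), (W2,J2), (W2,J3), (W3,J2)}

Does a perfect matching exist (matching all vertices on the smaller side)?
Yes, perfect matching exists (size 3)

Perfect matching: {(W1,J1), (W2,J3), (W3,J2)}
All 3 vertices on the smaller side are matched.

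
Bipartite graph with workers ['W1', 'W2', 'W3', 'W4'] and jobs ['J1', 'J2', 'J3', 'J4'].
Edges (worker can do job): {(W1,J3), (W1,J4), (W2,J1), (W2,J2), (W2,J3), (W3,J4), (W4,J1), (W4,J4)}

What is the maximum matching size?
Maximum matching size = 4

Maximum matching: {(W1,J3), (W2,J2), (W3,J4), (W4,J1)}
Size: 4

This assigns 4 workers to 4 distinct jobs.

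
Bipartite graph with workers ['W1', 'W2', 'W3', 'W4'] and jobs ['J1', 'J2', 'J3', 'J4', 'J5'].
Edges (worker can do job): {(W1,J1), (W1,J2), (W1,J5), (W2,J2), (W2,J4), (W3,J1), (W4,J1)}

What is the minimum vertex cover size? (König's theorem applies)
Minimum vertex cover size = 3

By König's theorem: in bipartite graphs,
min vertex cover = max matching = 3

Maximum matching has size 3, so minimum vertex cover also has size 3.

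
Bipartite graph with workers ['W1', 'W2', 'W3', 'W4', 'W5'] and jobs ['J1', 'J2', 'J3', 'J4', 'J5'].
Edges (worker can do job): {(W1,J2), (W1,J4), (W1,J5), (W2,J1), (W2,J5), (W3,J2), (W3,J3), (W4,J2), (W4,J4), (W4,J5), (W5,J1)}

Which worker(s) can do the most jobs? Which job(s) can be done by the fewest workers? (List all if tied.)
Most versatile: W1, W4 (3 jobs); Least covered: J3 (1 workers)

Worker degrees (jobs they can do): W1:3, W2:2, W3:2, W4:3, W5:1
Job degrees (workers who can do it): J1:2, J2:3, J3:1, J4:2, J5:3

Maximum worker degree is 3, achieved by: W1, W4
Minimum job degree is 1, achieved by: J3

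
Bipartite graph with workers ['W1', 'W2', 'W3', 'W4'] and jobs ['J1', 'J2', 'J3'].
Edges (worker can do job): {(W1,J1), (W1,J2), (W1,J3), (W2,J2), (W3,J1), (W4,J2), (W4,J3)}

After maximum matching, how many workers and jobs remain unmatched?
Unmatched: 1 workers, 0 jobs

Maximum matching size: 3
Workers: 4 total, 3 matched, 1 unmatched
Jobs: 3 total, 3 matched, 0 unmatched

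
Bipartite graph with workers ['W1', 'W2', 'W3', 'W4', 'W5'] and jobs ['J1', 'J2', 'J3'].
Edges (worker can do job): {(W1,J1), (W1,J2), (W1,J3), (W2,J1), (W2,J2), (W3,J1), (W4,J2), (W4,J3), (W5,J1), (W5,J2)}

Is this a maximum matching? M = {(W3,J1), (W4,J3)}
No, size 2 is not maximum

Proposed matching has size 2.
Maximum matching size for this graph: 3.

This is NOT maximum - can be improved to size 3.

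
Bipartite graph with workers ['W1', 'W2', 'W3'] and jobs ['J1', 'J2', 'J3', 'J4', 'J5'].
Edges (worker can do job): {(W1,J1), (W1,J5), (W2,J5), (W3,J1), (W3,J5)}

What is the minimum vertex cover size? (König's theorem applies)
Minimum vertex cover size = 2

By König's theorem: in bipartite graphs,
min vertex cover = max matching = 2

Maximum matching has size 2, so minimum vertex cover also has size 2.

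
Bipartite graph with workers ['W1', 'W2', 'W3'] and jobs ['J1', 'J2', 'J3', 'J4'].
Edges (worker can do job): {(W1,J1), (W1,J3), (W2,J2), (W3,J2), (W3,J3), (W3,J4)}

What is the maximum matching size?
Maximum matching size = 3

Maximum matching: {(W1,J3), (W2,J2), (W3,J4)}
Size: 3

This assigns 3 workers to 3 distinct jobs.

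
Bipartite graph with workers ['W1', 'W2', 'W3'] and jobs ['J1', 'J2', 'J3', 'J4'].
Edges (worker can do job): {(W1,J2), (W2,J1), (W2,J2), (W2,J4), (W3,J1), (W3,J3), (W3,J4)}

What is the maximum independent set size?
Maximum independent set = 4

By König's theorem:
- Min vertex cover = Max matching = 3
- Max independent set = Total vertices - Min vertex cover
- Max independent set = 7 - 3 = 4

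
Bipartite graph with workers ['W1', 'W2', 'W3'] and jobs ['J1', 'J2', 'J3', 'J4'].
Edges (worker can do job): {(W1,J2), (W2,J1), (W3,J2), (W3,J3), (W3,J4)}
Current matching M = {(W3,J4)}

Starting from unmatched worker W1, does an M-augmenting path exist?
Yes: W1 → J2

An M-augmenting path alternates non-matching / matching edges, starting and ending at unmatched vertices.
Path: W1 → J2
(J2 is unmatched in M, so the path is augmenting.)
Flipping edges along this path would increase |M| from 1 to 2.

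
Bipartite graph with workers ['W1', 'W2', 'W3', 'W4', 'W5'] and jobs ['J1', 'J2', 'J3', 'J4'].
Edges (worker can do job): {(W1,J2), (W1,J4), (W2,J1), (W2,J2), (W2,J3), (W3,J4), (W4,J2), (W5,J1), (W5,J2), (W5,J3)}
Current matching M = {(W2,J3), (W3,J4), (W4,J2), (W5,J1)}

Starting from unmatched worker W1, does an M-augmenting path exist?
No augmenting path from W1

Alternating search from W1 reaches jobs: {J2, J4}.
Every reachable job is already matched in M, and following those matched edges back to workers exposes no further unvisited jobs.
No M-augmenting path from W1 exists.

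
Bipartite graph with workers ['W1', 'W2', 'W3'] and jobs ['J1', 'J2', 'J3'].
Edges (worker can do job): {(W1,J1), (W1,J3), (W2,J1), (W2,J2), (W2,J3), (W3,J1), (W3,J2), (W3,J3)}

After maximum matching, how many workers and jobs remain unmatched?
Unmatched: 0 workers, 0 jobs

Maximum matching size: 3
Workers: 3 total, 3 matched, 0 unmatched
Jobs: 3 total, 3 matched, 0 unmatched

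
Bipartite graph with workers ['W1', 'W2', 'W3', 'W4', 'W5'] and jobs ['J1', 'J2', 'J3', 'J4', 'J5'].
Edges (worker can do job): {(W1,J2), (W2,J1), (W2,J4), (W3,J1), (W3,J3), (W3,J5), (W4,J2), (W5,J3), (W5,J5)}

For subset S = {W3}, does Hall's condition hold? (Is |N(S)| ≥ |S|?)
Yes: |N(S)| = 3, |S| = 1

Subset S = {W3}
Neighbors N(S) = {J1, J3, J5}

|N(S)| = 3, |S| = 1
Hall's condition: |N(S)| ≥ |S| is satisfied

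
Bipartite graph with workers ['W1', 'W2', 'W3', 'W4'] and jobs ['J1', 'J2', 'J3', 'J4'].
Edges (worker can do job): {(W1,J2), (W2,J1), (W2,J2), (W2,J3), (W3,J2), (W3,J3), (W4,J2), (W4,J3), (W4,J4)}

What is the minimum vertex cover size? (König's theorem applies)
Minimum vertex cover size = 4

By König's theorem: in bipartite graphs,
min vertex cover = max matching = 4

Maximum matching has size 4, so minimum vertex cover also has size 4.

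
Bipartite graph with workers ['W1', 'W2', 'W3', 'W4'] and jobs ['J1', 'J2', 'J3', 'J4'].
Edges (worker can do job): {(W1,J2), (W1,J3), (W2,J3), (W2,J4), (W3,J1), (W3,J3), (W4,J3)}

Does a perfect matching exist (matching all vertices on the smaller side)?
Yes, perfect matching exists (size 4)

Perfect matching: {(W1,J2), (W2,J4), (W3,J1), (W4,J3)}
All 4 vertices on the smaller side are matched.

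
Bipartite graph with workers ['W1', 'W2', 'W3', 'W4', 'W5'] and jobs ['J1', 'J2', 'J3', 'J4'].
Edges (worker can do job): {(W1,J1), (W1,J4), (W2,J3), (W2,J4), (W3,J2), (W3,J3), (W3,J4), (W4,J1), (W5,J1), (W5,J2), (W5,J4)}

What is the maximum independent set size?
Maximum independent set = 5

By König's theorem:
- Min vertex cover = Max matching = 4
- Max independent set = Total vertices - Min vertex cover
- Max independent set = 9 - 4 = 5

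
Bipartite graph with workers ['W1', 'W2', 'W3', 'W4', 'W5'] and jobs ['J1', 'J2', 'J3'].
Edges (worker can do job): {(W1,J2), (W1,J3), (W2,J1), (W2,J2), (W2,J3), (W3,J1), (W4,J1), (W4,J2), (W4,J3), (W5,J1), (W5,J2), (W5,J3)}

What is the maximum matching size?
Maximum matching size = 3

Maximum matching: {(W3,J1), (W4,J3), (W5,J2)}
Size: 3

This assigns 3 workers to 3 distinct jobs.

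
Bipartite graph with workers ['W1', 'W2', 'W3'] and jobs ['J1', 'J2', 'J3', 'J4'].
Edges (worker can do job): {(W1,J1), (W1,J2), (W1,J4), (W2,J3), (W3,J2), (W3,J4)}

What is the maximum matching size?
Maximum matching size = 3

Maximum matching: {(W1,J2), (W2,J3), (W3,J4)}
Size: 3

This assigns 3 workers to 3 distinct jobs.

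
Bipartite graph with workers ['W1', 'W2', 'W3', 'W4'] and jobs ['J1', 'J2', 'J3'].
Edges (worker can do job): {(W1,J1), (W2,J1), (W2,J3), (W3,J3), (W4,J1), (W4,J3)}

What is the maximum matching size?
Maximum matching size = 2

Maximum matching: {(W1,J1), (W4,J3)}
Size: 2

This assigns 2 workers to 2 distinct jobs.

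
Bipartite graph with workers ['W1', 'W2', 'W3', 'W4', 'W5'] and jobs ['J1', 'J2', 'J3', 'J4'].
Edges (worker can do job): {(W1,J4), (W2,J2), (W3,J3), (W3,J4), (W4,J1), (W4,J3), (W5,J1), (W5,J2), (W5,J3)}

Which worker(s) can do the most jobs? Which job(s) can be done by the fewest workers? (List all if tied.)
Most versatile: W5 (3 jobs); Least covered: J1, J2, J4 (2 workers)

Worker degrees (jobs they can do): W1:1, W2:1, W3:2, W4:2, W5:3
Job degrees (workers who can do it): J1:2, J2:2, J3:3, J4:2

Maximum worker degree is 3, achieved by: W5
Minimum job degree is 2, achieved by: J1, J2, J4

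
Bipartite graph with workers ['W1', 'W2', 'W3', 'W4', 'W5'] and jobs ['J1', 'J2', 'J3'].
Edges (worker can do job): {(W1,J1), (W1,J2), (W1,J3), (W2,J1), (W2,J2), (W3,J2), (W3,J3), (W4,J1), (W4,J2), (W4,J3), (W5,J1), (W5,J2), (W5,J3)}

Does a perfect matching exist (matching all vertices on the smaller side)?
Yes, perfect matching exists (size 3)

Perfect matching: {(W3,J3), (W4,J2), (W5,J1)}
All 3 vertices on the smaller side are matched.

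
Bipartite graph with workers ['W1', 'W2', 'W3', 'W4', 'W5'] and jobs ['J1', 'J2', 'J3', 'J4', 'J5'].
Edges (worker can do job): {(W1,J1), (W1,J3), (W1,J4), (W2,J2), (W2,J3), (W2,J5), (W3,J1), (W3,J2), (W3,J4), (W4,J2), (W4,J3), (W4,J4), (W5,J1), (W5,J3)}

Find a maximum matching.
Matching: {(W1,J1), (W2,J5), (W3,J2), (W4,J4), (W5,J3)}

Maximum matching (size 5):
  W1 → J1
  W2 → J5
  W3 → J2
  W4 → J4
  W5 → J3

Each worker is assigned to at most one job, and each job to at most one worker.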